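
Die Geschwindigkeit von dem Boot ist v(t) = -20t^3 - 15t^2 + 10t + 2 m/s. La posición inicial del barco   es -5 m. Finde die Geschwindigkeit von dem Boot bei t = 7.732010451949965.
Wir haben die Geschwindigkeit v(t) = -20·t^3 - 15·t^2 + 10·t + 2. Durch Einsetzen von t = 7.732010451949965: v(7.732010451949965) = -10062.4477147794.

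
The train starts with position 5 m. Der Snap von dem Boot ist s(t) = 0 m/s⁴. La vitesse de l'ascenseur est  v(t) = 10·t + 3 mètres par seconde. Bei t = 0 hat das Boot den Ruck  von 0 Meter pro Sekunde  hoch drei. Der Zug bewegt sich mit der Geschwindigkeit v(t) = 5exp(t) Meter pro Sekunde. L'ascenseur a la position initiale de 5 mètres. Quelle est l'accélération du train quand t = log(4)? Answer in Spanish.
Partiendo de la velocidad v(t) = 5·exp(t), tomamos 1 derivada. Derivando la velocidad, obtenemos la aceleración: a(t) = 5·exp(t). Usando a(t) = 5·exp(t) y sustituyendo t = log(4), encontramos a = 20.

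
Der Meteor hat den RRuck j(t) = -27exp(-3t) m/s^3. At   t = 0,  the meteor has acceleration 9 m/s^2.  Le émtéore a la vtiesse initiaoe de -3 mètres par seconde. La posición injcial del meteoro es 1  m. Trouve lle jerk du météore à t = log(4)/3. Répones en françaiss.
De l'équation du jerk j(t) = -27·exp(-3·t), nous substituons t = log(4)/3 pour obtenir j = -27/4.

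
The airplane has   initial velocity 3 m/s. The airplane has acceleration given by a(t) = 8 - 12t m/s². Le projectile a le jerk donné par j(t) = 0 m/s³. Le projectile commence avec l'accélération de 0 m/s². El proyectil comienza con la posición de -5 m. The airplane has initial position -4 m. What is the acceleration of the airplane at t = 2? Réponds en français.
Nous avons l'accélération a(t) = 8 - 12·t. En substituant t = 2: a(2) = -16.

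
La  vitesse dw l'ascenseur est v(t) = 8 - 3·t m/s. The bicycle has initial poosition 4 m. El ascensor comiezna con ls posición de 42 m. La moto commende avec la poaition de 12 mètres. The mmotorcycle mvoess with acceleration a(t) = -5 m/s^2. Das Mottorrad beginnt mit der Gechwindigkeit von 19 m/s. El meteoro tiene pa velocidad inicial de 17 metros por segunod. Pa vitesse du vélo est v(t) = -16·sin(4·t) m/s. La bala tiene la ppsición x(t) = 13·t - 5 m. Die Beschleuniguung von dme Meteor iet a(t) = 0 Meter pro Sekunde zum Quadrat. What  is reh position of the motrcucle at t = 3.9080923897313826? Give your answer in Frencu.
Nous devons intégrer notre équation de l'accélération a(t) = -5 2 fois. En prenant ∫a(t)dt et en appliquant v(0) = 19, nous trouvons v(t) = 19 - 5·t. En prenant ∫v(t)dt et en appliquant x(0) = 12, nous trouvons x(t) = -5·t^2/2 + 19·t + 12. Nous avons la position x(t) = -5·t^2/2 + 19·t + 12. En substituant t = 3.9080923897313826: x(3.9080923897313826) = 48.0707900882054.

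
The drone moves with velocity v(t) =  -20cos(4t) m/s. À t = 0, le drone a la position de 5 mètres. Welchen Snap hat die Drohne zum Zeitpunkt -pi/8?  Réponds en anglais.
Starting from velocity v(t) = -20·cos(4·t), we take 3 derivatives. The derivative of velocity gives acceleration: a(t) = 80·sin(4·t). The derivative of acceleration gives jerk: j(t) = 320·cos(4·t). Taking d/dt of j(t), we find s(t) = -1280·sin(4·t). We have snap s(t) = -1280·sin(4·t). Substituting t = -pi/8: s(-pi/8) = 1280.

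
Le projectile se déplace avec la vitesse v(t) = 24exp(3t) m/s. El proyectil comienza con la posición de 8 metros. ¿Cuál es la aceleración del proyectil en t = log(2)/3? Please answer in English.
To solve this, we need to take 1 derivative of our velocity equation v(t) = 24·exp(3·t). Differentiating velocity, we get acceleration: a(t) = 72·exp(3·t). Using a(t) = 72·exp(3·t) and substituting t = log(2)/3, we find a = 144.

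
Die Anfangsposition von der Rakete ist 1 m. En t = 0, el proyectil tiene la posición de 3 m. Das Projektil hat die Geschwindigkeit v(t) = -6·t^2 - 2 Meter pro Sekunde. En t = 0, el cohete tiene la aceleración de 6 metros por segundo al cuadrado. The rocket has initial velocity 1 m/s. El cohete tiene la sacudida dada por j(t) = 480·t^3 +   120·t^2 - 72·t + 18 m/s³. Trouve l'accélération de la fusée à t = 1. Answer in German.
Ausgehend von dem Ruck j(t) = 480·t^3 + 120·t^2 - 72·t + 18, nehmen wir 1 Stammfunktion. Das Integral von dem Ruck, mit a(0) = 6, ergibt die Beschleunigung: a(t) = 120·t^4 + 40·t^3 - 36·t^2 + 18·t + 6. Mit a(t) = 120·t^4 + 40·t^3 - 36·t^2 + 18·t + 6 und Einsetzen von t = 1, finden wir a = 148.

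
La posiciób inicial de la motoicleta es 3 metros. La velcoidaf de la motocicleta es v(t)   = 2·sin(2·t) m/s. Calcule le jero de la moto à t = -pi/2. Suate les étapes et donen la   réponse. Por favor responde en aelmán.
j(-pi/2) = 0.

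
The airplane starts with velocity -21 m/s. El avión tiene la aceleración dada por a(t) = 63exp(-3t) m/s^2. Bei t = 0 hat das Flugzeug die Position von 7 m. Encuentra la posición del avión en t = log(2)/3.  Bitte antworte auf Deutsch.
Wir müssen unsere Gleichung für die Beschleunigung a(t) = 63·exp(-3·t) 2-mal integrieren. Durch Integration von der Beschleunigung und Verwendung der Anfangsbedingung v(0) = -21, erhalten wir v(t) = -21·exp(-3·t). Die Stammfunktion von der Geschwindigkeit, mit x(0) = 7, ergibt die Position: x(t) = 7·exp(-3·t). Wir haben die Position x(t) = 7·exp(-3·t). Durch Einsetzen von t = log(2)/3: x(log(2)/3) = 7/2.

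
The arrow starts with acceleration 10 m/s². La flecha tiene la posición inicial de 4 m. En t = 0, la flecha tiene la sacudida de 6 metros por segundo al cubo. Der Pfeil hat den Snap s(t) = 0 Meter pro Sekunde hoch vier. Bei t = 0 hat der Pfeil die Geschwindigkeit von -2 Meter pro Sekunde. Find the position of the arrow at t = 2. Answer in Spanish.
Necesitamos integrar nuestra ecuación del snap s(t) = 0 4 veces. La antiderivada del snap, con j(0) = 6, da la sacudida: j(t) = 6. Integrando la sacudida y usando la condición inicial a(0) = 10, obtenemos a(t) = 6·t + 10. La antiderivada de la aceleración, con v(0) = -2, da la velocidad: v(t) = 3·t^2 + 10·t - 2. Tomando ∫v(t)dt y aplicando x(0) = 4, encontramos x(t) = t^3 + 5·t^2 - 2·t + 4. De la ecuación de la posición x(t) = t^3 + 5·t^2 - 2·t + 4, sustituimos t = 2 para obtener x = 28.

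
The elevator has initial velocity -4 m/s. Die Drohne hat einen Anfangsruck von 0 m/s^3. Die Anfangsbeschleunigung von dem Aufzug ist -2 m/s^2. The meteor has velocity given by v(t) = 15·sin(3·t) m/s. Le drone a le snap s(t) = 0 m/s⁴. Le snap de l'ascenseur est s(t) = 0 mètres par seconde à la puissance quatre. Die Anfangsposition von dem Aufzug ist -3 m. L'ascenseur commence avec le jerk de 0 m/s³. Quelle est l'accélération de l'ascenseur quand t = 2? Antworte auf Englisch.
We need to integrate our snap equation s(t) = 0 2 times. The antiderivative of snap is jerk. Using j(0) = 0, we get j(t) = 0. The antiderivative of jerk is acceleration. Using a(0) = -2, we get a(t) = -2. From the given acceleration equation a(t) = -2, we substitute t = 2 to get a = -2.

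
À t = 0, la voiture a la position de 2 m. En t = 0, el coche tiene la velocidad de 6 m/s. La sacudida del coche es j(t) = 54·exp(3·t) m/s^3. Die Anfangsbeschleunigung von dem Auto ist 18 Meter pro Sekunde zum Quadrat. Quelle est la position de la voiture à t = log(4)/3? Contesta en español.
Partiendo de la sacudida j(t) = 54·exp(3·t), tomamos 3 antiderivadas. Tomando ∫j(t)dt y aplicando a(0) = 18, encontramos a(t) = 18·exp(3·t). Tomando ∫a(t)dt y aplicando v(0) = 6, encontramos v(t) = 6·exp(3·t). Integrando la velocidad y usando la condición inicial x(0) = 2, obtenemos x(t) = 2·exp(3·t). Usando x(t) = 2·exp(3·t) y sustituyendo t = log(4)/3, encontramos x = 8.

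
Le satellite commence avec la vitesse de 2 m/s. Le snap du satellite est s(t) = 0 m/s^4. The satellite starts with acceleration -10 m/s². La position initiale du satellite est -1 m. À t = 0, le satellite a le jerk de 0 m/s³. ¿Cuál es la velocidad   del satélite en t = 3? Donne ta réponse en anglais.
Starting from snap s(t) = 0, we take 3 integrals. Integrating snap and using the initial condition j(0) = 0, we get j(t) = 0. Finding the integral of j(t) and using a(0) = -10: a(t) = -10. Integrating acceleration and using the initial condition v(0) = 2, we get v(t) = 2 - 10·t. Using v(t) = 2 - 10·t and substituting t = 3, we find v = -28.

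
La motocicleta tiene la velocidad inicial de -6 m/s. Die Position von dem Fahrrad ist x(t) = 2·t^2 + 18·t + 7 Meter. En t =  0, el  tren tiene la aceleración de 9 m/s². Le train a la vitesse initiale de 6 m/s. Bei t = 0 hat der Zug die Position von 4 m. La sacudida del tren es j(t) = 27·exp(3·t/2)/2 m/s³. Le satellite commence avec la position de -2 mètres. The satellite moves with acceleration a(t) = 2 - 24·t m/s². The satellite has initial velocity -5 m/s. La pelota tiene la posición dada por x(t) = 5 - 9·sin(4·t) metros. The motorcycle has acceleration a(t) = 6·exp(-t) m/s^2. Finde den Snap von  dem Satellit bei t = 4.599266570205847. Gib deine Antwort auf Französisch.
Nous devons dériver notre équation de l'accélération a(t) = 2 - 24·t 2 fois. En dérivant l'accélération, nous obtenons le jerk: j(t) = -24. La dérivée du jerk donne le snap: s(t) = 0. En utilisant s(t) = 0 et en substituant t = 4.599266570205847, nous trouvons s = 0.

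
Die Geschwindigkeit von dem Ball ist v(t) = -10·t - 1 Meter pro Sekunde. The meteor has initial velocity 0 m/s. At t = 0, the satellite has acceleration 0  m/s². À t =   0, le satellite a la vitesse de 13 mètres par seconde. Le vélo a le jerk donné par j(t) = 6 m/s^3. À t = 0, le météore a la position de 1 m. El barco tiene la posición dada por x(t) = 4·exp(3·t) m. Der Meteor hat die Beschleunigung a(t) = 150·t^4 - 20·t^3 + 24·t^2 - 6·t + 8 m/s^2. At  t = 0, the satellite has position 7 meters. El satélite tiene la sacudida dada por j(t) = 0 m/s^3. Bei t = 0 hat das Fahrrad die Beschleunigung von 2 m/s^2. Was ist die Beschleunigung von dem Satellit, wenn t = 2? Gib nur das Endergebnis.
a(2) = 0.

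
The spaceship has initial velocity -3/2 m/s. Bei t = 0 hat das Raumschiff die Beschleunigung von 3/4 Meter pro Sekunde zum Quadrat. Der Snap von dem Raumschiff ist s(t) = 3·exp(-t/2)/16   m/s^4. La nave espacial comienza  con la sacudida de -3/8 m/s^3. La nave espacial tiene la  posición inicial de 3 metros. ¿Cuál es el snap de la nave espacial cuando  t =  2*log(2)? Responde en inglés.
From the given snap equation s(t) = 3·exp(-t/2)/16, we substitute t = 2*log(2) to get s = 3/32.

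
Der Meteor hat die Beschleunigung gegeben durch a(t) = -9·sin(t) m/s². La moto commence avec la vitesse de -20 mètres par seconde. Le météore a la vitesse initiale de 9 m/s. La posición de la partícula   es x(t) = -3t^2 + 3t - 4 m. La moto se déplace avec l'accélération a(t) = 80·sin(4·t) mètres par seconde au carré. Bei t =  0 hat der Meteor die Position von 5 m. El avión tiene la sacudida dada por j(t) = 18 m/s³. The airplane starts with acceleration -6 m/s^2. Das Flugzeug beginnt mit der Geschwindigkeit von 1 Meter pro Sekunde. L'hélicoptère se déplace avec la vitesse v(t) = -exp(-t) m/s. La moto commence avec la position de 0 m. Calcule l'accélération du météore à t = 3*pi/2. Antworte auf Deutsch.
Wir haben die Beschleunigung a(t) = -9·sin(t). Durch Einsetzen von t = 3*pi/2: a(3*pi/2) = 9.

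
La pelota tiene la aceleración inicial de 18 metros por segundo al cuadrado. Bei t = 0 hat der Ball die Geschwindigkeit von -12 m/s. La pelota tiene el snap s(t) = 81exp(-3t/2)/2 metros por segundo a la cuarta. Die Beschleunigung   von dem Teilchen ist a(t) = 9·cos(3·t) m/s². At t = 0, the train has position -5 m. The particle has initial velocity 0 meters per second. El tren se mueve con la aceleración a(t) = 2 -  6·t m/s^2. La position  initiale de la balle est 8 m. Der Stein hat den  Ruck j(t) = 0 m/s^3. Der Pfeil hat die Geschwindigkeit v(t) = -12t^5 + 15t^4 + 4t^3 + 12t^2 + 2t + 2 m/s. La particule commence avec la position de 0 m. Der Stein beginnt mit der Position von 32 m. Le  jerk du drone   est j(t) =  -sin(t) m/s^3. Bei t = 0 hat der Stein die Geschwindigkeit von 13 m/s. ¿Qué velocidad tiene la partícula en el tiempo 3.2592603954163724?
Partiendo de la aceleración a(t) = 9·cos(3·t), tomamos 1 integral. Tomando ∫a(t)dt y aplicando v(0) = 0, encontramos v(t) = 3·sin(3·t). Tenemos la velocidad v(t) = 3·sin(3·t). Sustituyendo t = 3.2592603954163724: v(3.2592603954163724) = -1.03715221476610.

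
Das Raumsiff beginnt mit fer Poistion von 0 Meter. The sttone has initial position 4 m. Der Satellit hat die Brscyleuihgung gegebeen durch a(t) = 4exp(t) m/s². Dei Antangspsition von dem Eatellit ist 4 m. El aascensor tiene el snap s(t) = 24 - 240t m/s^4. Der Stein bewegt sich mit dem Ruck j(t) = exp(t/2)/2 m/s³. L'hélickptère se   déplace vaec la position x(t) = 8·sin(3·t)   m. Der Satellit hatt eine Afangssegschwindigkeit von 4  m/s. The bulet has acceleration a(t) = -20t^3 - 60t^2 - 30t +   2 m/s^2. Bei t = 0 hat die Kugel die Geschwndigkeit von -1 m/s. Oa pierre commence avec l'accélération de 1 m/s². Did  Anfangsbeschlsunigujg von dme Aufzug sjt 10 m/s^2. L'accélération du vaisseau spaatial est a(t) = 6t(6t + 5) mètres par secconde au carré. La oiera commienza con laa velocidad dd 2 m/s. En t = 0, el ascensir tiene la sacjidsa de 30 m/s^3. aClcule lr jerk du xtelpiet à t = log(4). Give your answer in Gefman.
Wir müssen unsere Gleichung für die Beschleunigung a(t) = 4·exp(t) 1-mal ableiten. Mit d/dt von a(t) finden wir j(t) = 4·exp(t). Wir haben den Ruck j(t) = 4·exp(t). Durch Einsetzen von t = log(4): j(log(4)) = 16.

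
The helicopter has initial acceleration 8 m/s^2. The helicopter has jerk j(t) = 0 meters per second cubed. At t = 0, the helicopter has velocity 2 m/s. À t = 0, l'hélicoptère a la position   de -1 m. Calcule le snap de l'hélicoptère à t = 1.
En partant du jerk j(t) = 0, nous prenons 1 dérivée. En prenant d/dt de j(t), nous trouvons s(t) = 0. En utilisant s(t) = 0 et en substituant t = 1, nous trouvons s = 0.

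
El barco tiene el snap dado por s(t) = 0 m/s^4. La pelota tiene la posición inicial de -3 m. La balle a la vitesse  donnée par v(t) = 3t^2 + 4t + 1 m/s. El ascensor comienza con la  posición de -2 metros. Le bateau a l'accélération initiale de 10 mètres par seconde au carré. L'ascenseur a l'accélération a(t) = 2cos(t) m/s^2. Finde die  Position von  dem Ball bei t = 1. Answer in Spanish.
Para resolver esto, necesitamos tomar 1 antiderivada de nuestra ecuación de la velocidad v(t) = 3·t^2 + 4·t + 1. La antiderivada de la velocidad, con x(0) = -3, da la posición: x(t) = t^3 + 2·t^2 + t - 3. Usando x(t) = t^3 + 2·t^2 + t - 3 y sustituyendo t = 1, encontramos x = 1.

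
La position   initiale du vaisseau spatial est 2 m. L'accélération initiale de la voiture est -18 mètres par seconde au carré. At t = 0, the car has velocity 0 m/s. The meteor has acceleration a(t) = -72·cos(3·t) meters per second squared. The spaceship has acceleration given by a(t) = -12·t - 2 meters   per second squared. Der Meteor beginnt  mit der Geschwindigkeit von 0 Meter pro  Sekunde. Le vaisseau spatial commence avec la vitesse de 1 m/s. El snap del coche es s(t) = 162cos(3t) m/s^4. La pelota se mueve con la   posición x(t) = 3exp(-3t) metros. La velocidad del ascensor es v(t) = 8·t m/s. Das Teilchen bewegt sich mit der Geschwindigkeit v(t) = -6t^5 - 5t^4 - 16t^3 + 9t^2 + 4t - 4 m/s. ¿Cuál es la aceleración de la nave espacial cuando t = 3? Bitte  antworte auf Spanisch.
Tenemos la aceleración a(t) = -12·t - 2. Sustituyendo t = 3: a(3) = -38.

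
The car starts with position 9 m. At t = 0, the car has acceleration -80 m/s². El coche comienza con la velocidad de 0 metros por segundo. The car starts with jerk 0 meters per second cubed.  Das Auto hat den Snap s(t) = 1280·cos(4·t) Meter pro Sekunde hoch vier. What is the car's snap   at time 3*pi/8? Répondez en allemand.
Aus der Gleichung für den Snap s(t) = 1280·cos(4·t), setzen wir t = 3*pi/8 ein und erhalten s = 0.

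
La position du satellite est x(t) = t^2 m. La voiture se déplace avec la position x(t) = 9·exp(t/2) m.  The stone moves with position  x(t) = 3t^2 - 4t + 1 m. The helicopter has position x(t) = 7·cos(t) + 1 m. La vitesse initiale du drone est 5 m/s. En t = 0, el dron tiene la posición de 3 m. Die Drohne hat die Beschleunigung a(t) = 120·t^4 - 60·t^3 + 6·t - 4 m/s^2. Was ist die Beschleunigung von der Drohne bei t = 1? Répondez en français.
Nous avons l'accélération a(t) = 120·t^4 - 60·t^3 + 6·t - 4. En substituant t = 1: a(1) = 62.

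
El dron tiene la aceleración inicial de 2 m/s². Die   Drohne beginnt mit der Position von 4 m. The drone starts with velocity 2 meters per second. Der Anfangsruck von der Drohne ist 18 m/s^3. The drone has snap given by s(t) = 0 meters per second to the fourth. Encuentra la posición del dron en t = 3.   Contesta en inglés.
To find the answer, we compute 4 antiderivatives of s(t) = 0. The integral of snap is jerk. Using j(0) = 18, we get j(t) = 18. The integral of jerk, with a(0) = 2, gives acceleration: a(t) = 18·t + 2. The integral of acceleration is velocity. Using v(0) = 2, we get v(t) = 9·t^2 + 2·t + 2. Taking ∫v(t)dt and applying x(0) = 4, we find x(t) = 3·t^3 + t^2 + 2·t + 4. Using x(t) = 3·t^3 + t^2 + 2·t + 4 and substituting t = 3, we find x = 100.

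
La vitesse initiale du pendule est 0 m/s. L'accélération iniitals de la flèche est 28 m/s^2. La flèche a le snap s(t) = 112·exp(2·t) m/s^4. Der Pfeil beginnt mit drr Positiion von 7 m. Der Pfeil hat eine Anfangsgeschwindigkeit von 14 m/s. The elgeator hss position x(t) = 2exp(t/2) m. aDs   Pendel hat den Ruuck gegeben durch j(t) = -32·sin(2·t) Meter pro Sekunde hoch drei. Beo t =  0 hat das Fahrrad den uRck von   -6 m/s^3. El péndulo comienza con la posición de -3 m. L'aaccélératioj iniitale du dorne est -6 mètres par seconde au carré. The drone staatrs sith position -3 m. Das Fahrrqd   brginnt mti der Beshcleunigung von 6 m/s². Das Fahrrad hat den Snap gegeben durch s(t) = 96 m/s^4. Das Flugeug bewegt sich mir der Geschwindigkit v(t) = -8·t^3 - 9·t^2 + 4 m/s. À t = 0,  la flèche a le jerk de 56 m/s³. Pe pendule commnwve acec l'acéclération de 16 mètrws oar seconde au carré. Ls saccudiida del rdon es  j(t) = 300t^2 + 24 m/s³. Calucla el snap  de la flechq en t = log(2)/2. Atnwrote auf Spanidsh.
De la ecuación del snap s(t) = 112·exp(2·t), sustituimos t = log(2)/2 para obtener s = 224.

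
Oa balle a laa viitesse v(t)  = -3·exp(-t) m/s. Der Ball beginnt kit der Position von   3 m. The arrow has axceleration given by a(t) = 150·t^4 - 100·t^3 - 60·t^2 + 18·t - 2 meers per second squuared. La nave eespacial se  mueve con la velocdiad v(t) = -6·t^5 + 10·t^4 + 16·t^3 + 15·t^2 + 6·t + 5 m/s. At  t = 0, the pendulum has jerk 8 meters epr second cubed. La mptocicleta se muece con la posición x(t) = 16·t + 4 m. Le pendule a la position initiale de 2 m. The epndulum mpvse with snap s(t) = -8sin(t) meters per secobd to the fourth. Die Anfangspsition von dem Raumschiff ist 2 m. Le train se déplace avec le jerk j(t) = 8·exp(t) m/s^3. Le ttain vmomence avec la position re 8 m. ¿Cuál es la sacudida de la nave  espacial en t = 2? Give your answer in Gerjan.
Ausgehend von der Geschwindigkeit v(t) = -6·t^5 + 10·t^4 + 16·t^3 + 15·t^2 + 6·t + 5, nehmen wir 2 Ableitungen. Durch Ableiten von der Geschwindigkeit erhalten wir die Beschleunigung: a(t) = -30·t^4 + 40·t^3 + 48·t^2 + 30·t + 6. Mit d/dt von a(t) finden wir j(t) = -120·t^3 + 120·t^2 + 96·t + 30. Mit j(t) = -120·t^3 + 120·t^2 + 96·t + 30 und Einsetzen von t = 2, finden wir j = -258.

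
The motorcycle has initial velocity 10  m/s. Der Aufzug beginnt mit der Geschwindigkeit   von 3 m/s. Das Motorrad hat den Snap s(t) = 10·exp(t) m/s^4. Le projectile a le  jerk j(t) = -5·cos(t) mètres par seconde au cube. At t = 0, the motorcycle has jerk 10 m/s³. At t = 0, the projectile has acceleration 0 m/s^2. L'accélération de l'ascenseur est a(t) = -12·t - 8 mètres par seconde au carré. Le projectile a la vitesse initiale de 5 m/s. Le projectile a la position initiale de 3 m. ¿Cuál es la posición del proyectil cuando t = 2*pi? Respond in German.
Wir müssen das Integral unserer Gleichung für den Ruck j(t) = -5·cos(t) 3-mal finden. Die Stammfunktion von dem Ruck ist die Beschleunigung. Mit a(0) = 0 erhalten wir a(t) = -5·sin(t). Mit ∫a(t)dt und Anwendung von v(0) = 5, finden wir v(t) = 5·cos(t). Das Integral von der Geschwindigkeit, mit x(0) = 3, ergibt die Position: x(t) = 5·sin(t) + 3. Mit x(t) = 5·sin(t) + 3 und Einsetzen von t = 2*pi, finden wir x = 3.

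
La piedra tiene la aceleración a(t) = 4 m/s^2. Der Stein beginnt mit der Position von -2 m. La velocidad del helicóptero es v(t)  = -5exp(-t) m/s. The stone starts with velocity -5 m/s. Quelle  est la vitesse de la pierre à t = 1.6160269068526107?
Pour résoudre ceci, nous devons prendre 1 intégrale de notre équation de l'accélération a(t) = 4. En intégrant l'accélération et en utilisant la condition initiale v(0) = -5, nous obtenons v(t) = 4·t - 5. Nous avons la vitesse v(t) = 4·t - 5. En substituant t = 1.6160269068526107: v(1.6160269068526107) = 1.46410762741044.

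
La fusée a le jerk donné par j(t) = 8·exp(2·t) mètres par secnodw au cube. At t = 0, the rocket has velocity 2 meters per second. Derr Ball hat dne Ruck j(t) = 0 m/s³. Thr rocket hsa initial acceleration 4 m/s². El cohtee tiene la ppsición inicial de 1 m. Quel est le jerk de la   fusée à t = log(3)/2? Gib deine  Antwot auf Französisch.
En utilisant j(t) = 8·exp(2·t) et en substituant t = log(3)/2, nous trouvons j = 24.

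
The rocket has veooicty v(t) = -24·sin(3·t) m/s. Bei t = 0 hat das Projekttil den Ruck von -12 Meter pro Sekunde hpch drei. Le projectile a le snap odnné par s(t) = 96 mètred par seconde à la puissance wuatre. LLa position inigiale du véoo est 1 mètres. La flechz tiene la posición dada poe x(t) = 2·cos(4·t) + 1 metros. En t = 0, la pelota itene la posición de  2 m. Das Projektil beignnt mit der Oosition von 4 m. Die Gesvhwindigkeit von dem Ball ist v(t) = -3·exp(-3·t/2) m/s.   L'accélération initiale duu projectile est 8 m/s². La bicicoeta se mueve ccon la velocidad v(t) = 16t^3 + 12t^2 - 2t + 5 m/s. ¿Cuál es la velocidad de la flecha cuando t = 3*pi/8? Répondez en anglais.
We must differentiate our position equation x(t) = 2·cos(4·t) + 1 1 time. Taking d/dt of x(t), we find v(t) = -8·sin(4·t). Using v(t) = -8·sin(4·t) and substituting t = 3*pi/8, we find v = 8.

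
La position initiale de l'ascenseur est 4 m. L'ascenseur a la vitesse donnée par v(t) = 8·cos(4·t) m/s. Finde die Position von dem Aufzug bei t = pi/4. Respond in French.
En partant de la vitesse v(t) = 8·cos(4·t), nous prenons 1 intégrale. En intégrant la vitesse et en utilisant la condition initiale x(0) = 4, nous obtenons x(t) = 2·sin(4·t) + 4. En utilisant x(t) = 2·sin(4·t) + 4 et en substituant t = pi/4, nous trouvons x = 4.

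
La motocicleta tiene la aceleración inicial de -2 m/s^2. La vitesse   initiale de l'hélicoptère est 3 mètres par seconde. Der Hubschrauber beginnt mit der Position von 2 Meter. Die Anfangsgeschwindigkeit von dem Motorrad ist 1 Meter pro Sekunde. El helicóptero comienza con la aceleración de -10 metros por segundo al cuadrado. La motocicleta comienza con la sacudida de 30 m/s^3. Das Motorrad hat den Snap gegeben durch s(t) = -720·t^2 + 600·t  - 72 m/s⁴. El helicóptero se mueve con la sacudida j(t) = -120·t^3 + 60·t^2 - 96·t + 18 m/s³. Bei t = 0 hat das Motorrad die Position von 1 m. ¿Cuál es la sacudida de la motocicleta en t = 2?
Para resolver esto, necesitamos tomar 1 integral de nuestra ecuación del snap s(t) = -720·t^2 + 600·t - 72. Integrando el snap y usando la condición inicial j(0) = 30, obtenemos j(t) = -240·t^3 + 300·t^2 - 72·t + 30. De la ecuación de la sacudida j(t) = -240·t^3 + 300·t^2 - 72·t + 30, sustituimos t = 2 para obtener j = -834.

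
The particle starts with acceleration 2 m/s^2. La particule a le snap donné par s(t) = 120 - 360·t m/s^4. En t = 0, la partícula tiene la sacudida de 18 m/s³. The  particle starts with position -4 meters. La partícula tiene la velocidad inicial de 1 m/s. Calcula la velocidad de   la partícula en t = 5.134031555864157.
Necesitamos integrar nuestra ecuación del snap s(t) = 120 - 360·t 3 veces. La antiderivada del snap es la sacudida. Usando j(0) = 18, obtenemos j(t) = -180·t^2 + 120·t + 18. Integrando la sacudida y usando la condición inicial a(0) = 2, obtenemos a(t) = -60·t^3 + 60·t^2 + 18·t + 2. La integral de la aceleración, con v(0) = 1, da la velocidad: v(t) = -15·t^4 + 20·t^3 + 9·t^2 + 2·t + 1. De la ecuación de la velocidad v(t) = -15·t^4 + 20·t^3 + 9·t^2 + 2·t + 1, sustituimos t = 5.134031555864157 para obtener v = -7466.40647097680.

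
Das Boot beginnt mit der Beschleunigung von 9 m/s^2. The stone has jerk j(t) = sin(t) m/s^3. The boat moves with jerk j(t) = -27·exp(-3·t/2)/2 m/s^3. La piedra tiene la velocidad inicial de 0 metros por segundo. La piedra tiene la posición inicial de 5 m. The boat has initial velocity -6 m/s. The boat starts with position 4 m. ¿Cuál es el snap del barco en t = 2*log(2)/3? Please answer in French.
Nous devons dériver notre équation du jerk j(t) = -27·exp(-3·t/2)/2 1 fois. En prenant d/dt de j(t), nous trouvons s(t) = 81·exp(-3·t/2)/4. En utilisant s(t) = 81·exp(-3·t/2)/4 et en substituant t = 2*log(2)/3, nous trouvons s = 81/8.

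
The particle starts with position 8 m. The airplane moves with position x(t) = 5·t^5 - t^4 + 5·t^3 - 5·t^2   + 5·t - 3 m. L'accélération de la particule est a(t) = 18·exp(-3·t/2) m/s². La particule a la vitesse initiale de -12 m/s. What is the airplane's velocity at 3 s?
We must differentiate our position equation x(t) = 5·t^5 - t^4 + 5·t^3 - 5·t^2 + 5·t - 3 1 time. Differentiating position, we get velocity: v(t) = 25·t^4 - 4·t^3 + 15·t^2 - 10·t + 5. Using v(t) = 25·t^4 - 4·t^3 + 15·t^2 - 10·t + 5 and substituting t = 3, we find v = 2027.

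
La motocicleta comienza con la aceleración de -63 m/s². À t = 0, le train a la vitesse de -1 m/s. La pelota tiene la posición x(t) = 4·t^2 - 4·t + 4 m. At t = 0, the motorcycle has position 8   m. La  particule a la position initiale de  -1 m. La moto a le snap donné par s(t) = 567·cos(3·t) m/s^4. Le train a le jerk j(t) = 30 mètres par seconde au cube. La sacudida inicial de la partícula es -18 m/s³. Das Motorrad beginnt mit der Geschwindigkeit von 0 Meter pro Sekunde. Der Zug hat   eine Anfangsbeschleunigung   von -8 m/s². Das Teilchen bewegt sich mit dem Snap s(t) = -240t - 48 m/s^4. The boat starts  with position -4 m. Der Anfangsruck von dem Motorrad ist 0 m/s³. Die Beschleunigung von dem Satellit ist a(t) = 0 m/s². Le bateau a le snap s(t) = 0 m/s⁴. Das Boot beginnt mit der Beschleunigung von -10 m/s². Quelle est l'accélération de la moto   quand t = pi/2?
En partant du snap s(t) = 567·cos(3·t), nous prenons 2 primitives. La primitive du snap, avec j(0) = 0, donne le jerk: j(t) = 189·sin(3·t). En prenant ∫j(t)dt et en appliquant a(0) = -63, nous trouvons a(t) = -63·cos(3·t). Nous avons l'accélération a(t) = -63·cos(3·t). En substituant t = pi/2: a(pi/2) = 0.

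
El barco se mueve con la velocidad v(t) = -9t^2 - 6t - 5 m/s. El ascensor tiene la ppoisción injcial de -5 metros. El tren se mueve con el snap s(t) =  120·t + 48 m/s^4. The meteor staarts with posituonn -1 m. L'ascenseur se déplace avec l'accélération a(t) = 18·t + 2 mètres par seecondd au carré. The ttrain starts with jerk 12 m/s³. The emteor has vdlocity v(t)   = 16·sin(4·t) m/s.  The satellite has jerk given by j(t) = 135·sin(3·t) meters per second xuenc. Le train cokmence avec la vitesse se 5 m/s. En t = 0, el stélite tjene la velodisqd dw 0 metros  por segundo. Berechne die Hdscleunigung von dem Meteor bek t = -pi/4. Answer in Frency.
Nous devons dériver notre équation de la vitesse v(t) = 16·sin(4·t) 1 fois. La dérivée de la vitesse donne l'accélération: a(t) = 64·cos(4·t). En utilisant a(t) = 64·cos(4·t) et en substituant t = -pi/4, nous trouvons a = -64.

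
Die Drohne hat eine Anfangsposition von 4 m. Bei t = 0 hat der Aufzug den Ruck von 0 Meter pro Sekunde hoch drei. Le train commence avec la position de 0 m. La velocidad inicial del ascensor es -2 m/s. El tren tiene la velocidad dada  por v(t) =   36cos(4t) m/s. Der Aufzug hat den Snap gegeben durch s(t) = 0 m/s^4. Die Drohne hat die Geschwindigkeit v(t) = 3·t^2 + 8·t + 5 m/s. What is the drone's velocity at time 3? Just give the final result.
The velocity at t = 3 is v = 56.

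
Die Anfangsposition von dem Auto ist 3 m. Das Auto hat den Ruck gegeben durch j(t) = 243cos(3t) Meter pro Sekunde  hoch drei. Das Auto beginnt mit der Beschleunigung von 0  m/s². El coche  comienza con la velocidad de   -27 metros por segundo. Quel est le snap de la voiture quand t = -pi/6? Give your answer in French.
En partant du jerk j(t) = 243·cos(3·t), nous prenons 1 dérivée. La dérivée du jerk donne le snap: s(t) = -729·sin(3·t). En utilisant s(t) = -729·sin(3·t) et en substituant t = -pi/6, nous trouvons s = 729.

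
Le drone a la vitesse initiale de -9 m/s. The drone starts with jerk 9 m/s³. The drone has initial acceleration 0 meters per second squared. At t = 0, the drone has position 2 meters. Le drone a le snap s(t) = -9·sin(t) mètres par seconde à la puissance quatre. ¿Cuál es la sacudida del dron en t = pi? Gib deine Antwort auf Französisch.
Nous devons intégrer notre équation du snap s(t) = -9·sin(t) 1 fois. La primitive du snap est le jerk. En utilisant j(0) = 9, nous obtenons j(t) = 9·cos(t). Nous avons le jerk j(t) = 9·cos(t). En substituant t = pi: j(pi) = -9.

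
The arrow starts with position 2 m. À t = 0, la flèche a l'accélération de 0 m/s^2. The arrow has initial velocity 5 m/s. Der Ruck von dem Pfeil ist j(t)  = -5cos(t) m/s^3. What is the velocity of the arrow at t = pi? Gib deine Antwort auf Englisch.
We need to integrate our jerk equation j(t) = -5·cos(t) 2 times. The antiderivative of jerk is acceleration. Using a(0) = 0, we get a(t) = -5·sin(t). Finding the integral of a(t) and using v(0) = 5: v(t) = 5·cos(t). Using v(t) = 5·cos(t) and substituting t = pi, we find v = -5.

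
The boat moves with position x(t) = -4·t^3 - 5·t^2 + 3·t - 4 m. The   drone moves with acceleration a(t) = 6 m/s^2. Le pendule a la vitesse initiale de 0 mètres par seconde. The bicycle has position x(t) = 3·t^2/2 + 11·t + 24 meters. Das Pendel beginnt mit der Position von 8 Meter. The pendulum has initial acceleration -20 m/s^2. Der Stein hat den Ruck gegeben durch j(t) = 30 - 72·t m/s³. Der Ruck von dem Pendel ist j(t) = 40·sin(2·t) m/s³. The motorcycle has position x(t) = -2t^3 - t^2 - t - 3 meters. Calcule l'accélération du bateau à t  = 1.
Nous devons dériver notre équation de la position x(t) = -4·t^3 - 5·t^2 + 3·t - 4 2 fois. En dérivant la position, nous obtenons la vitesse: v(t) = -12·t^2 - 10·t + 3. La dérivée de la vitesse donne l'accélération: a(t) = -24·t - 10. Nous avons l'accélération a(t) = -24·t - 10. En substituant t = 1: a(1) = -34.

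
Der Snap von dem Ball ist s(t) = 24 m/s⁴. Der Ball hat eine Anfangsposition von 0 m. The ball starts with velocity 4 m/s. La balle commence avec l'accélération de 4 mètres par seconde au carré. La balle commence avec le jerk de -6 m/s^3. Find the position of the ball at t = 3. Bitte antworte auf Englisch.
To solve this, we need to take 4 integrals of our snap equation s(t) = 24. Taking ∫s(t)dt and applying j(0) = -6, we find j(t) = 24·t - 6. Integrating jerk and using the initial condition a(0) = 4, we get a(t) = 12·t^2 - 6·t + 4. Integrating acceleration and using the initial condition v(0) = 4, we get v(t) = 4·t^3 - 3·t^2 + 4·t + 4. Finding the integral of v(t) and using x(0) = 0: x(t) = t^4 - t^3 + 2·t^2 + 4·t. Using x(t) = t^4 - t^3 + 2·t^2 + 4·t and substituting t = 3, we find x = 84.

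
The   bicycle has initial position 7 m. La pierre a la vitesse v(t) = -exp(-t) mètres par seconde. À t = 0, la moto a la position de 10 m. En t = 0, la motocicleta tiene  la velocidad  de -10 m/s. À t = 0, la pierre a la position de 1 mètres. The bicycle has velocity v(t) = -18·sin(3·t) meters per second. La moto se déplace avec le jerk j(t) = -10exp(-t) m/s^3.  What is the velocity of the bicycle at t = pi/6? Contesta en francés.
En utilisant v(t) = -18·sin(3·t) et en substituant t = pi/6, nous trouvons v = -18.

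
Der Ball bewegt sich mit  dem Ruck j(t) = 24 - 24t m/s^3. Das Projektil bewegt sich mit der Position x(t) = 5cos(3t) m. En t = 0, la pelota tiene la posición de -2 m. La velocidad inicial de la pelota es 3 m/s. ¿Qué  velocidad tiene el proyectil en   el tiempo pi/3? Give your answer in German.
Um dies zu lösen, müssen wir 1 Ableitung unserer Gleichung für die Position x(t) = 5·cos(3·t) nehmen. Die Ableitung von der Position ergibt die Geschwindigkeit: v(t) = -15·sin(3·t). Wir haben die Geschwindigkeit v(t) = -15·sin(3·t). Durch Einsetzen von t = pi/3: v(pi/3) = 0.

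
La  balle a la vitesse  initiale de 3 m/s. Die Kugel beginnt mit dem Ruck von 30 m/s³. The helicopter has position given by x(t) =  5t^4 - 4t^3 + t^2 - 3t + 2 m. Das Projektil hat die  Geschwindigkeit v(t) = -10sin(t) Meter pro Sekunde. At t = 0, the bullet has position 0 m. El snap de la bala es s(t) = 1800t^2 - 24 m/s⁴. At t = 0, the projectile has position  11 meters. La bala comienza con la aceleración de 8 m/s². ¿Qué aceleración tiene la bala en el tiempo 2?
Debemos encontrar la integral de nuestra ecuación del snap s(t) = 1800·t^2 - 24 2 veces. Tomando ∫s(t)dt y aplicando j(0) = 30, encontramos j(t) = 600·t^3 - 24·t + 30. Integrando la sacudida y usando la condición inicial a(0) = 8, obtenemos a(t) = 150·t^4 - 12·t^2 + 30·t + 8. Tenemos la aceleración a(t) = 150·t^4 - 12·t^2 + 30·t + 8. Sustituyendo t = 2: a(2) = 2420.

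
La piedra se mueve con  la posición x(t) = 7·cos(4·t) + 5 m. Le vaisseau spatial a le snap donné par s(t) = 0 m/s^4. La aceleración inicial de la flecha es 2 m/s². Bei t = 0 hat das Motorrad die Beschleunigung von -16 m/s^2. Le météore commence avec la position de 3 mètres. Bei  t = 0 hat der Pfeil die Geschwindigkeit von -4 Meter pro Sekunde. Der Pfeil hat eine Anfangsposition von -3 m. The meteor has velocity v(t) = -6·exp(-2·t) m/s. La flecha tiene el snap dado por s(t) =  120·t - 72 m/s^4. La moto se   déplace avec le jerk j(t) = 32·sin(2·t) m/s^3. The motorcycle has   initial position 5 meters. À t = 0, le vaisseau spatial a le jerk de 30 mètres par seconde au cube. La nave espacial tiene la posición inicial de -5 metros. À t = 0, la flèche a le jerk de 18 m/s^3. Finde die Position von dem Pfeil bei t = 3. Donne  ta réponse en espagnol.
Para resolver esto, necesitamos tomar 4 antiderivadas de nuestra ecuación del snap s(t) = 120·t - 72. Tomando ∫s(t)dt y aplicando j(0) = 18, encontramos j(t) = 60·t^2 - 72·t + 18. La antiderivada de la sacudida es la aceleración. Usando a(0) = 2, obtenemos a(t) = 20·t^3 - 36·t^2 + 18·t + 2. Tomando ∫a(t)dt y aplicando v(0) = -4, encontramos v(t) = 5·t^4 - 12·t^3 + 9·t^2 + 2·t - 4. La integral de la velocidad, con x(0) = -3, da la posición: x(t) = t^5 - 3·t^4 + 3·t^3 + t^2 - 4·t - 3. Tenemos la posición x(t) = t^5 - 3·t^4 + 3·t^3 + t^2 - 4·t - 3. Sustituyendo t = 3: x(3) = 75.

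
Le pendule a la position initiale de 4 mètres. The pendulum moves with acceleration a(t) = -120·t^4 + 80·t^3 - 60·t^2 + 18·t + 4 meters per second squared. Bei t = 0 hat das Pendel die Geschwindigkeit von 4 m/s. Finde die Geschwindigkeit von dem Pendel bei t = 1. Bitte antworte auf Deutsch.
Wir müssen unsere Gleichung für die Beschleunigung a(t) = -120·t^4 + 80·t^3 - 60·t^2 + 18·t + 4 1-mal integrieren. Das Integral von der Beschleunigung, mit v(0) = 4, ergibt die Geschwindigkeit: v(t) = -24·t^5 + 20·t^4 - 20·t^3 + 9·t^2 + 4·t + 4. Wir haben die Geschwindigkeit v(t) = -24·t^5 + 20·t^4 - 20·t^3 + 9·t^2 + 4·t + 4. Durch Einsetzen von t = 1: v(1) = -7.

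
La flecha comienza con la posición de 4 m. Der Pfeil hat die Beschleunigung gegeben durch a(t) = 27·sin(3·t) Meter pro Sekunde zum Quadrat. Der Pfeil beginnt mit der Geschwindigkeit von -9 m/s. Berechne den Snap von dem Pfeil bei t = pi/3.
Um dies zu lösen, müssen wir 2 Ableitungen unserer Gleichung für die Beschleunigung a(t) = 27·sin(3·t) nehmen. Mit d/dt von a(t) finden wir j(t) = 81·cos(3·t). Durch Ableiten von dem Ruck erhalten wir den Snap: s(t) = -243·sin(3·t). Mit s(t) = -243·sin(3·t) und Einsetzen von t = pi/3, finden wir s = 0.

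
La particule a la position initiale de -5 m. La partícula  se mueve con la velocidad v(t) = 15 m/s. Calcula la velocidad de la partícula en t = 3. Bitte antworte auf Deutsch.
Wir haben die Geschwindigkeit v(t) = 15. Durch Einsetzen von t = 3: v(3) = 15.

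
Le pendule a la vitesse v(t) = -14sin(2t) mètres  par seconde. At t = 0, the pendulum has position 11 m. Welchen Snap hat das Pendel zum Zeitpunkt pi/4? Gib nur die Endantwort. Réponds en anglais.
At t = pi/4, s = 0.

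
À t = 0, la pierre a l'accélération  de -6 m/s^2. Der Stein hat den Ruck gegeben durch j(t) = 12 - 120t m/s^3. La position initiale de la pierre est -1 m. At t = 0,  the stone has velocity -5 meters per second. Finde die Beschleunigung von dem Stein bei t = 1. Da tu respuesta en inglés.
To solve this, we need to take 1 antiderivative of our jerk equation j(t) = 12 - 120·t. The integral of jerk, with a(0) = -6, gives acceleration: a(t) = -60·t^2 + 12·t - 6. We have acceleration a(t) = -60·t^2 + 12·t - 6. Substituting t = 1: a(1) = -54.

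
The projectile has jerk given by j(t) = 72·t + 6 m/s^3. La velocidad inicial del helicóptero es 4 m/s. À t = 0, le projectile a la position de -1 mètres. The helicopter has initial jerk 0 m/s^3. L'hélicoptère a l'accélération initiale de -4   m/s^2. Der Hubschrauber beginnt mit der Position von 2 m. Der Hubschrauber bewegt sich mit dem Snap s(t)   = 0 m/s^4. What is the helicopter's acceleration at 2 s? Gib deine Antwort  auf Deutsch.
Wir müssen das Integral unserer Gleichung für den Snap s(t) = 0 2-mal finden. Durch Integration von dem Snap und Verwendung der Anfangsbedingung j(0) = 0, erhalten wir j(t) = 0. Die Stammfunktion von dem Ruck, mit a(0) = -4, ergibt die Beschleunigung: a(t) = -4. Wir haben die Beschleunigung a(t) = -4. Durch Einsetzen von t = 2: a(2) = -4.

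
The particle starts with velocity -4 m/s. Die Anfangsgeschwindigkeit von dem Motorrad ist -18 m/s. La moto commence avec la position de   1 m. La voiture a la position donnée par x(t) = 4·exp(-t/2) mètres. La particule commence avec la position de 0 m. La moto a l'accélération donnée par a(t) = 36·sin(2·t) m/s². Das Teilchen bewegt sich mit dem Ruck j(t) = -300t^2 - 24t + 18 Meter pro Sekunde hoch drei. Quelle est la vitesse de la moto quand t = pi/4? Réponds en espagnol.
Para resolver esto, necesitamos tomar 1 antiderivada de nuestra ecuación de la aceleración a(t) = 36·sin(2·t). Integrando la aceleración y usando la condición inicial v(0) = -18, obtenemos v(t) = -18·cos(2·t). Usando v(t) = -18·cos(2·t) y sustituyendo t = pi/4, encontramos v = 0.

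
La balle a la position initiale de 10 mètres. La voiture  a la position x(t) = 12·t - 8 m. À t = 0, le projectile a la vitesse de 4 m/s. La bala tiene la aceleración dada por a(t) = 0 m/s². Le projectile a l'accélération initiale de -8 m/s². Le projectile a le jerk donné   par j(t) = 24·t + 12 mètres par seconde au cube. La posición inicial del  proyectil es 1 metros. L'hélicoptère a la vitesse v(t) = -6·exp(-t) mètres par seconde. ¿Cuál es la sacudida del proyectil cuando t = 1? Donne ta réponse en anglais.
From the given jerk equation j(t) = 24·t + 12, we substitute t = 1 to get j = 36.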